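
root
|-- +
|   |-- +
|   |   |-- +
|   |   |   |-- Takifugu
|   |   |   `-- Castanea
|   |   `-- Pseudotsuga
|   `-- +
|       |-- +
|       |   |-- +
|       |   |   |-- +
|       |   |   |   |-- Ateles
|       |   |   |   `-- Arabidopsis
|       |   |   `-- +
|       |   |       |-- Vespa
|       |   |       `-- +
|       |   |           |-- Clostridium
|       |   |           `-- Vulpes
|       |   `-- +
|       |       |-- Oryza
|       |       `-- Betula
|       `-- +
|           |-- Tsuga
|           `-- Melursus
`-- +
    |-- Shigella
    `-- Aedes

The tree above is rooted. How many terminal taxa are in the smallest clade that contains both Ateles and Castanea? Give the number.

The MRCA of Ateles and Castanea is the node subtending (((Takifugu,Castanea),Pseudotsuga),((((Ateles,Arabidopsis),(Vespa,(Clostridium,Vulpes))),(Oryza,Betula)),(Tsuga,Melursus))).
That clade contains 12 terminal taxa: Arabidopsis, Ateles, Betula, Castanea, Clostridium, Melursus, Oryza, Pseudotsuga, Takifugu, Tsuga, Vespa, Vulpes.

12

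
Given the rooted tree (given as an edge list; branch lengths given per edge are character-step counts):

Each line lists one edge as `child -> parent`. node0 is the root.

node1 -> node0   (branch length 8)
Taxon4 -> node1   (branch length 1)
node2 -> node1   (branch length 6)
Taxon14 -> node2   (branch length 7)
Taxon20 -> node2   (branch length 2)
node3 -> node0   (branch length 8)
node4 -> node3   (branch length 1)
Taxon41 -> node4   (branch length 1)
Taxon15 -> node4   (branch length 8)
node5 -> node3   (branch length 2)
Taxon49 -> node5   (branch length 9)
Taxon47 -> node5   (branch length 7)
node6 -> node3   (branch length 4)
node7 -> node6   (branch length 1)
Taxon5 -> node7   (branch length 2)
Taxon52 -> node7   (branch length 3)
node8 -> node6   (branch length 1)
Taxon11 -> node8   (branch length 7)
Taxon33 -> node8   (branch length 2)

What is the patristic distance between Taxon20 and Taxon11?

36

The path runs Taxon20 → … → MRCA → … → Taxon11; the MRCA is the root of the tree.
Branch lengths along that path: 2 + 6 + 8 + 8 + 4 + 1 + 7 = 36.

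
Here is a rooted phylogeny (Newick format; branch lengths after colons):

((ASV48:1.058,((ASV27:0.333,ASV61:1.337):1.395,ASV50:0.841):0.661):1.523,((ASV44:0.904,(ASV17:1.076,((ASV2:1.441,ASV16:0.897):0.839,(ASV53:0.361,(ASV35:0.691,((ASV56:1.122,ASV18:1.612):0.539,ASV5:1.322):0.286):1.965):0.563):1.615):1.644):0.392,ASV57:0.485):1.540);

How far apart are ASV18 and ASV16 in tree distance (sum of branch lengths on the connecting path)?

The path runs ASV18 → … → MRCA → … → ASV16; the MRCA is the node subtending ((ASV2,ASV16),(ASV53,(ASV35,((ASV56,ASV18),ASV5)))).
Branch lengths along that path: 1.612 + 0.539 + 0.286 + 1.965 + 0.563 + 0.839 + 0.897 = 6.701.

6.701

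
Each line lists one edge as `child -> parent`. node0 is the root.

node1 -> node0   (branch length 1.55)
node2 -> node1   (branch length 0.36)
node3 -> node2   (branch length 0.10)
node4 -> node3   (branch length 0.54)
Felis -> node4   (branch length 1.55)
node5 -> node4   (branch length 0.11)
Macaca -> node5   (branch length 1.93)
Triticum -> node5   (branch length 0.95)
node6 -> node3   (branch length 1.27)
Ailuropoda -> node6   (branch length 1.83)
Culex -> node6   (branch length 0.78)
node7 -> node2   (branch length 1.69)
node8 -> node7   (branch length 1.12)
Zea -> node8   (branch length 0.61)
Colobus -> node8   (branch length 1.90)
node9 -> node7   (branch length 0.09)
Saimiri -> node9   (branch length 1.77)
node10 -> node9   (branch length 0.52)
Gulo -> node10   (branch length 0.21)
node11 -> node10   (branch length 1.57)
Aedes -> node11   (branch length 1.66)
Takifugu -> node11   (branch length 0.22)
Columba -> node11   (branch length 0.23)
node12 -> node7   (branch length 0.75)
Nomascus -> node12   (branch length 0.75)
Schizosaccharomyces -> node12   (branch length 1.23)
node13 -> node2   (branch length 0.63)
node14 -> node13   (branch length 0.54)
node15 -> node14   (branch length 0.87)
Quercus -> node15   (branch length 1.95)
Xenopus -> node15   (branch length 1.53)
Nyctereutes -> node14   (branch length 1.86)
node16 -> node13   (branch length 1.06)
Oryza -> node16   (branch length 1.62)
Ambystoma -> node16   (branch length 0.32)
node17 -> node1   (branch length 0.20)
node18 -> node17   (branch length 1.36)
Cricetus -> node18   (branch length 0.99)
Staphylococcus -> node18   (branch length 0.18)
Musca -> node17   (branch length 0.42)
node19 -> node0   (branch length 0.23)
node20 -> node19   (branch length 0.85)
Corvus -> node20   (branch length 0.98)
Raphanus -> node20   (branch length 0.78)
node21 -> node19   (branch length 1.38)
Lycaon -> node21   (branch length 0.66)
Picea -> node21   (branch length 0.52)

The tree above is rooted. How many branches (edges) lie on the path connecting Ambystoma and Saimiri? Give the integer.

The MRCA of Ambystoma and Saimiri is the node subtending (((Felis,(Macaca,Triticum)),(Ailuropoda,Culex)),((Zea,Colobus),(Saimiri,(Gulo,(Aedes,Takifugu,Columba))),(Nomascus,Schizosaccharomyces)),(((Quercus,Xenopus),Nyctereutes),(Oryza,Ambystoma))).
From Ambystoma up to that node: 3 branches. From Saimiri up to the same node: 3 branches. Total: 3 + 3 = 6.

6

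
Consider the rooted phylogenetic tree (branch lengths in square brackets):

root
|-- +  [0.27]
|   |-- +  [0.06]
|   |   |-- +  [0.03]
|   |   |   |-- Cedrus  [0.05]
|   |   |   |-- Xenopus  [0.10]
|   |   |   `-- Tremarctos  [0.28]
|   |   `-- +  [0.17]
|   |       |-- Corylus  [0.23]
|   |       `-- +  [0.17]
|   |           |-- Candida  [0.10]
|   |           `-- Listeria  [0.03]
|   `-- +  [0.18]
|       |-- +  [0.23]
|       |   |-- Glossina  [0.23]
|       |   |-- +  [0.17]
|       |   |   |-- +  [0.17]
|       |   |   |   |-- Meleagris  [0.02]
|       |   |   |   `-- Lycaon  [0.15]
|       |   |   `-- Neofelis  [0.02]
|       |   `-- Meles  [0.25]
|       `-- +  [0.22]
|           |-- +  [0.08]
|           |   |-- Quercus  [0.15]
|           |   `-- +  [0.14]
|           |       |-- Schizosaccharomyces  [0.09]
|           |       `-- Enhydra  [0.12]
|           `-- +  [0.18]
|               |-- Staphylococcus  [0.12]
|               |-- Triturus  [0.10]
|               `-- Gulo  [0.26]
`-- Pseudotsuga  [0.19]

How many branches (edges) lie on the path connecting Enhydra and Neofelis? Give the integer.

The MRCA of Enhydra and Neofelis is the node subtending ((Glossina,((Meleagris,Lycaon),Neofelis),Meles),((Quercus,(Schizosaccharomyces,Enhydra)),(Staphylococcus,Triturus,Gulo))).
From Enhydra up to that node: 4 branches. From Neofelis up to the same node: 3 branches. Total: 4 + 3 = 7.

7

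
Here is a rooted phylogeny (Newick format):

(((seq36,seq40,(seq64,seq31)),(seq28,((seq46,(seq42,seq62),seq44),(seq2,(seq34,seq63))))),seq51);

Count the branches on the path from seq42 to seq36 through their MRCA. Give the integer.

7

The MRCA of seq42 and seq36 is the node subtending ((seq36,seq40,(seq64,seq31)),(seq28,((seq46,(seq42,seq62),seq44),(seq2,(seq34,seq63))))).
From seq42 up to that node: 5 branches. From seq36 up to the same node: 2 branches. Total: 5 + 2 = 7.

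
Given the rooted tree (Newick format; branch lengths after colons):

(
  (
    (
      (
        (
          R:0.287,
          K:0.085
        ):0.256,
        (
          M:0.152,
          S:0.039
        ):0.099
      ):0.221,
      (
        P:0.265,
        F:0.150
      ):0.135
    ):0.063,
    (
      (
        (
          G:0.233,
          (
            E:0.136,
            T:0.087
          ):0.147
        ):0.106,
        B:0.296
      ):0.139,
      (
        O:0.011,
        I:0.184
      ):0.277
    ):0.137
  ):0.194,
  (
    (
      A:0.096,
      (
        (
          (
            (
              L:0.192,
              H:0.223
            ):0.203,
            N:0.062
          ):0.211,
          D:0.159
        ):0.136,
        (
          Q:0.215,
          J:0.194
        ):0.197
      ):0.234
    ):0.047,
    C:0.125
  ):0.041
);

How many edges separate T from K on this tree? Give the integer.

9

The MRCA of T and K is the node subtending ((((R,K),(M,S)),(P,F)),(((G,(E,T)),B),(O,I))).
From T up to that node: 5 branches. From K up to the same node: 4 branches. Total: 5 + 4 = 9.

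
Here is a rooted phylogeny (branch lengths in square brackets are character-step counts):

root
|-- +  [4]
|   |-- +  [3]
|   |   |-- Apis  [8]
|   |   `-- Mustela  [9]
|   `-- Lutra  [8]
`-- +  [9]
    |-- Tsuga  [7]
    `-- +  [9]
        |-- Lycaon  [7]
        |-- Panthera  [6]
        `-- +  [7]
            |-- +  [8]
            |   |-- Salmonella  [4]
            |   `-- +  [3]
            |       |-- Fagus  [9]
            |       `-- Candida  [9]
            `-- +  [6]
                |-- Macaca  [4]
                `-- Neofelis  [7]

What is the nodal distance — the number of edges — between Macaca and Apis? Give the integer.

The MRCA of Macaca and Apis is the root of the tree.
From Macaca up to that node: 5 branches. From Apis up to the same node: 3 branches. Total: 5 + 3 = 8.

8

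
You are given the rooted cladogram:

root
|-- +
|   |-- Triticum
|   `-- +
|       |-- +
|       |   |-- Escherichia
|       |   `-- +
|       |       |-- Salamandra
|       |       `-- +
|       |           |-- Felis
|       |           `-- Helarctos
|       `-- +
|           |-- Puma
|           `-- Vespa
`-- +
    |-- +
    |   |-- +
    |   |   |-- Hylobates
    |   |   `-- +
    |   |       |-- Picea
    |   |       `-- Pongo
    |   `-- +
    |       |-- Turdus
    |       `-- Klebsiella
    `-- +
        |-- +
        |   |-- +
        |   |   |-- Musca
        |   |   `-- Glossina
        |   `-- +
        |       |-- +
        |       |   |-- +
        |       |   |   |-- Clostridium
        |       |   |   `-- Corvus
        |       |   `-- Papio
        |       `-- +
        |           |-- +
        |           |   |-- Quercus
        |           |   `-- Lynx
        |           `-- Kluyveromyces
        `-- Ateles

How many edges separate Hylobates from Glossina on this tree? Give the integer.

The MRCA of Hylobates and Glossina is the node subtending (((Hylobates,(Picea,Pongo)),(Turdus,Klebsiella)),(((Musca,Glossina),(((Clostridium,Corvus),Papio),((Quercus,Lynx),Kluyveromyces))),Ateles)).
From Hylobates up to that node: 3 branches. From Glossina up to the same node: 4 branches. Total: 3 + 4 = 7.

7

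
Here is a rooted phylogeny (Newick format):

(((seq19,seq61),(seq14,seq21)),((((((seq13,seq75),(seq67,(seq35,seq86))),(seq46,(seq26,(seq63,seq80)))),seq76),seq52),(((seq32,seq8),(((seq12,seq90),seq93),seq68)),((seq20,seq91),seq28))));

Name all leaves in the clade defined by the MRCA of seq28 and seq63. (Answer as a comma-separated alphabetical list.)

seq12, seq13, seq20, seq26, seq28, seq32, seq35, seq46, seq52, seq63, seq67, seq68, seq75, seq76, seq8, seq80, seq86, seq90, seq91, seq93

Tracing seq28: it sits inside ((seq20,seq91),seq28).
Tracing seq63: it sits inside (seq63,seq80).
The smallest clade enclosing both is ((((((seq13,seq75),(seq67,(seq35,seq86))),(seq46,(seq26,(seq63,seq80)))),seq76),seq52),(((seq32,seq8),(((seq12,seq90),seq93),seq68)),((seq20,seq91),seq28))); the answer is its 20 terminal taxa in alphabetical order.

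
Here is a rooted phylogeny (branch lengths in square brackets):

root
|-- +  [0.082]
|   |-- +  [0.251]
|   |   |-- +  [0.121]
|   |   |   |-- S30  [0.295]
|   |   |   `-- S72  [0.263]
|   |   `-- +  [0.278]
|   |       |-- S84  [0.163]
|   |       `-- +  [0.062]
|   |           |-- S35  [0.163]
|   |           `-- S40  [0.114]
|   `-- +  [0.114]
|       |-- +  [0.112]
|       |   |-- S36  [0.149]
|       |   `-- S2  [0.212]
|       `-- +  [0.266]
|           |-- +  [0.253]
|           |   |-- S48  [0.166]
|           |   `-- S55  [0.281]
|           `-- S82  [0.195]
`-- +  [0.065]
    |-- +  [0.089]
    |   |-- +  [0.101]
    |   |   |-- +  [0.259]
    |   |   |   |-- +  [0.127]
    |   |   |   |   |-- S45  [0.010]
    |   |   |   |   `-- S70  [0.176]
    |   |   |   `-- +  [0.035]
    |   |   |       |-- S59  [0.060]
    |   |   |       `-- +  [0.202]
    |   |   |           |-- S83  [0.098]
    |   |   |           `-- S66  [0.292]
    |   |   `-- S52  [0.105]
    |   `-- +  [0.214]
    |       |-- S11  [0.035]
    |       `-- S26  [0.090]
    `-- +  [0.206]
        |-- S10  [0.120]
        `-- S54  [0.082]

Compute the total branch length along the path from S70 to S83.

The path runs S70 → … → MRCA → … → S83; the MRCA is the node subtending ((S45,S70),(S59,(S83,S66))).
Branch lengths along that path: 0.176 + 0.127 + 0.035 + 0.202 + 0.098 = 0.638.

0.638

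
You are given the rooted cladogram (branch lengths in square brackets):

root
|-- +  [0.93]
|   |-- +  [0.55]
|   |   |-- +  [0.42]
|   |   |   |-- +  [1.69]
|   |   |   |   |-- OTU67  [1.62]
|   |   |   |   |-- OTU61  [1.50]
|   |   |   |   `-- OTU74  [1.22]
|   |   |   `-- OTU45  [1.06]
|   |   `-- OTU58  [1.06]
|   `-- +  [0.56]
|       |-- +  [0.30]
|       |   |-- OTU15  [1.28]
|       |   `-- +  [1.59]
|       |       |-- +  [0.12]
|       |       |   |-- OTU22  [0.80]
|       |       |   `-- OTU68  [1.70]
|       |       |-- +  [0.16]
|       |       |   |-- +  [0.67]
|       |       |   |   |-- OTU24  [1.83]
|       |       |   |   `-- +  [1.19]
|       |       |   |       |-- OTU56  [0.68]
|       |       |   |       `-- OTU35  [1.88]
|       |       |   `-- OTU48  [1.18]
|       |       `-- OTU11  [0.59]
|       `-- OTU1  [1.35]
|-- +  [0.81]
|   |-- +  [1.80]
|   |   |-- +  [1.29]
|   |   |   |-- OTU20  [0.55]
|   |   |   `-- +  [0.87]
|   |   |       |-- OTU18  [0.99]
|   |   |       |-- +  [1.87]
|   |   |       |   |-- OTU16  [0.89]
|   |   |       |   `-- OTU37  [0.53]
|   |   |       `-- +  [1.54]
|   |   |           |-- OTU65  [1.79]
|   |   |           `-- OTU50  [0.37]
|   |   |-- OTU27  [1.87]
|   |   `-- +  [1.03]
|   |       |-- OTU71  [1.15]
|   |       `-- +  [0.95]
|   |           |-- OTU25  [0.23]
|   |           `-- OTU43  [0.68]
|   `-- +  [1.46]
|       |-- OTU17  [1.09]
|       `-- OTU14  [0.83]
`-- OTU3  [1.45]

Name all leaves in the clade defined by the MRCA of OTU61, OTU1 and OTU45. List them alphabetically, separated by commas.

Tracing OTU61: it sits inside (OTU67,OTU61,OTU74).
Tracing OTU1: it sits inside ((OTU15,((OTU22,OTU68),((OTU24,(OTU56,OTU35)),OTU48),OTU11)),OTU1).
Tracing OTU45: it sits inside ((OTU67,OTU61,OTU74),OTU45).
The smallest clade enclosing all 3 is ((((OTU67,OTU61,OTU74),OTU45),OTU58),((OTU15,((OTU22,OTU68),((OTU24,(OTU56,OTU35)),OTU48),OTU11)),OTU1)); the answer is its 14 terminal taxa in alphabetical order.

OTU1, OTU11, OTU15, OTU22, OTU24, OTU35, OTU45, OTU48, OTU56, OTU58, OTU61, OTU67, OTU68, OTU74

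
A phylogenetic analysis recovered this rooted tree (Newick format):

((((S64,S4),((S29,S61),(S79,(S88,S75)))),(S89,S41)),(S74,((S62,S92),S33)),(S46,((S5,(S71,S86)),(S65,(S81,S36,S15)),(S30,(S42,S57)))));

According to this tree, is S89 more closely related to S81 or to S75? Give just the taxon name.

S75

The MRCA of S89 and S75 subtends (((S64,S4),((S29,S61),(S79,(S88,S75)))),(S89,S41)) (9 taxa).
The MRCA of S89 and S81 is the root, subtending the entire tree (24 taxa).
The first is nested inside the second, so S89 shares a more recent common ancestor with S75.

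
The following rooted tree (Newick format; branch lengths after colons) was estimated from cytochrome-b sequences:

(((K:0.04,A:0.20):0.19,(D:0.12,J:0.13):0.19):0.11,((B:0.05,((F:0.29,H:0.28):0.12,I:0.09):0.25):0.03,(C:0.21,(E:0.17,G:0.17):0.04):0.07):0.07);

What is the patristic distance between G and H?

The path runs G → … → MRCA → … → H; the MRCA is the node subtending ((B,((F,H),I)),(C,(E,G))).
Branch lengths along that path: 0.17 + 0.04 + 0.07 + 0.03 + 0.25 + 0.12 + 0.28 = 0.96.

0.96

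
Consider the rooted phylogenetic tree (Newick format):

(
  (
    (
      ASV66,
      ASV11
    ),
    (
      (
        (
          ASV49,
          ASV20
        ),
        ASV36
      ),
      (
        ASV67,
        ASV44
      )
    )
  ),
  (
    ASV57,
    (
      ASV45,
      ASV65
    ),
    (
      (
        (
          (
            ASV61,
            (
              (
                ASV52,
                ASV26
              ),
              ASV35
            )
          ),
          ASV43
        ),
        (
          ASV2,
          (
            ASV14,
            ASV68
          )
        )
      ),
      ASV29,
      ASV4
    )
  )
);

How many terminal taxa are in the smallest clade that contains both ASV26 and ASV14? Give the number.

The MRCA of ASV26 and ASV14 is the node subtending (((ASV61,((ASV52,ASV26),ASV35)),ASV43),(ASV2,(ASV14,ASV68))).
That clade contains 8 terminal taxa: ASV14, ASV2, ASV26, ASV35, ASV43, ASV52, ASV61, ASV68.

8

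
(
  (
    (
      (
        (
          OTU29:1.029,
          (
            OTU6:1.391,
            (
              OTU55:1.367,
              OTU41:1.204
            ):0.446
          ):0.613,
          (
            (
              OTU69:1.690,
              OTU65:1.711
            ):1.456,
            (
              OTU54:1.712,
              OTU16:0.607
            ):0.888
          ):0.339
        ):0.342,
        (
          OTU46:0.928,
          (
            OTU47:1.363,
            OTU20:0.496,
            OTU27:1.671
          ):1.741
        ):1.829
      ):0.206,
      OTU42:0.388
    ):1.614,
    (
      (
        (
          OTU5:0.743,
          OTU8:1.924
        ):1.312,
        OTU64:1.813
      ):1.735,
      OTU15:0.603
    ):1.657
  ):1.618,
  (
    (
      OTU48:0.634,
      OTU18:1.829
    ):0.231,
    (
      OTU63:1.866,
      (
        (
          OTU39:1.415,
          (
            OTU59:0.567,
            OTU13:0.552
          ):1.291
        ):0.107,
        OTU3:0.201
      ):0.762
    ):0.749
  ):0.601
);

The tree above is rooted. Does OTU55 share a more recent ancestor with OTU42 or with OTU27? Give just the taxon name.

The MRCA of OTU55 and OTU27 subtends ((OTU29,(OTU6,(OTU55,OTU41)),((OTU69,OTU65),(OTU54,OTU16))),(OTU46,(OTU47,OTU20,OTU27))) (12 taxa).
The MRCA of OTU55 and OTU42 subtends (((OTU29,(OTU6,(OTU55,OTU41)),((OTU69,OTU65),(OTU54,OTU16))),(OTU46,(OTU47,OTU20,OTU27))),OTU42) (13 taxa).
The first is nested inside the second, so OTU55 shares a more recent common ancestor with OTU27.

OTU27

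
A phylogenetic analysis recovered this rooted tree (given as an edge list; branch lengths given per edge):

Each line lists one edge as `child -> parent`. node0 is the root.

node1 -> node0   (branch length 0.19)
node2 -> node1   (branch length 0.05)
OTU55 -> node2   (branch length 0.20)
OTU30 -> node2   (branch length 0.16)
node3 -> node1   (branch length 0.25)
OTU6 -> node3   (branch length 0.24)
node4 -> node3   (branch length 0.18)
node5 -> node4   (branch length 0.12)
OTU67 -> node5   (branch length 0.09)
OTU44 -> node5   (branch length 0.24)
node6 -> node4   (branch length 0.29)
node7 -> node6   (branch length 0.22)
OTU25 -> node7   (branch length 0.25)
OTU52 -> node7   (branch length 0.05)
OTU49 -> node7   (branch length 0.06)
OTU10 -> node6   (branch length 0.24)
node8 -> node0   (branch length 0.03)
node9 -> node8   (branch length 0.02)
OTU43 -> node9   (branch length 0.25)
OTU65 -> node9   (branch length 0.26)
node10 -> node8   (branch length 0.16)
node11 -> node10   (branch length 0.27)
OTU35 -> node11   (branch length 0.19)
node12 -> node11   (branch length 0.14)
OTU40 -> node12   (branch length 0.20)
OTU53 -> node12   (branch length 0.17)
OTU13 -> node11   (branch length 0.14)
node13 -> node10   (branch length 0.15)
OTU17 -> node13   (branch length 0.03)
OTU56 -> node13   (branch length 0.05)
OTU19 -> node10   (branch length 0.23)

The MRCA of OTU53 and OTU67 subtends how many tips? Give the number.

The MRCA of OTU53 and OTU67 is the root, so the clade is the entire tree.
That clade contains 18 terminal taxa: OTU10, OTU13, OTU17, OTU19, OTU25, OTU30, OTU35, OTU40, OTU43, OTU44, OTU49, OTU52, OTU53, OTU55, OTU56, OTU6, OTU65, OTU67.

18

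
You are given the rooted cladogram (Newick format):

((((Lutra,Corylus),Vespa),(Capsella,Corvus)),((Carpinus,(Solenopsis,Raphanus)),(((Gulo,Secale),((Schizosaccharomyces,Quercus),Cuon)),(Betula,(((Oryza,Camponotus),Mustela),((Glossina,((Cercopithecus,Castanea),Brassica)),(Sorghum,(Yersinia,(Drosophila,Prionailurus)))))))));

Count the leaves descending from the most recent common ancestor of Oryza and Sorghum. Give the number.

11

The MRCA of Oryza and Sorghum is the node subtending (((Oryza,Camponotus),Mustela),((Glossina,((Cercopithecus,Castanea),Brassica)),(Sorghum,(Yersinia,(Drosophila,Prionailurus))))).
That clade contains 11 terminal taxa: Brassica, Camponotus, Castanea, Cercopithecus, Drosophila, Glossina, Mustela, Oryza, Prionailurus, Sorghum, Yersinia.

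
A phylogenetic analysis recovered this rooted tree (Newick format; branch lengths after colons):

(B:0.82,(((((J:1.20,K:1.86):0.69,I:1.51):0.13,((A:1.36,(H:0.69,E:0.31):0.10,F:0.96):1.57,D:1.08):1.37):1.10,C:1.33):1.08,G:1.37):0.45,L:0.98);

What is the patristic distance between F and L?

7.51

The path runs F → … → MRCA → … → L; the MRCA is the root of the tree.
Branch lengths along that path: 0.96 + 1.57 + 1.37 + 1.10 + 1.08 + 0.45 + 0.98 = 7.51.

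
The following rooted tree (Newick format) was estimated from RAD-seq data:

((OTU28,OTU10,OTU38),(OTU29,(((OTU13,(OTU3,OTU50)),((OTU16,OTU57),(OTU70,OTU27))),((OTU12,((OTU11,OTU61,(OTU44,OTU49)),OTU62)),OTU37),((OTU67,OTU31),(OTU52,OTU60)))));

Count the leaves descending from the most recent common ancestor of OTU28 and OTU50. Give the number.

22

The MRCA of OTU28 and OTU50 is the root, so the clade is the entire tree.
That clade contains 22 terminal taxa: OTU10, OTU11, OTU12, OTU13, OTU16, OTU27, OTU28, OTU29, OTU3, OTU31, OTU37, OTU38, OTU44, OTU49, OTU50, OTU52, OTU57, OTU60, OTU61, OTU62, OTU67, OTU70.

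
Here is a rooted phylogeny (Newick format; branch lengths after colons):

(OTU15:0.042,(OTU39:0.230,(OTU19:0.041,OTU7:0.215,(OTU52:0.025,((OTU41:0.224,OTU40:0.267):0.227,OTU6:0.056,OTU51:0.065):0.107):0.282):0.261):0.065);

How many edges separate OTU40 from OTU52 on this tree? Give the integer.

4

The MRCA of OTU40 and OTU52 is the node subtending (OTU52,((OTU41,OTU40),OTU6,OTU51)).
From OTU40 up to that node: 3 branches. From OTU52 up to the same node: 1 branch. Total: 3 + 1 = 4.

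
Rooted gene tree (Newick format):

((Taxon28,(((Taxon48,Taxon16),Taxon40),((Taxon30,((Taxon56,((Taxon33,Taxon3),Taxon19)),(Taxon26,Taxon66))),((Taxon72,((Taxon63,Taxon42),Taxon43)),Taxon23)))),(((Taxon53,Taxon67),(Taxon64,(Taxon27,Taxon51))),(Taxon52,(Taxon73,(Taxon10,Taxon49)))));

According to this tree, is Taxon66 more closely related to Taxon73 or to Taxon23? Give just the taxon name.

Taxon23

The MRCA of Taxon66 and Taxon23 subtends ((Taxon30,((Taxon56,((Taxon33,Taxon3),Taxon19)),(Taxon26,Taxon66))),((Taxon72,((Taxon63,Taxon42),Taxon43)),Taxon23)) (12 taxa).
The MRCA of Taxon66 and Taxon73 is the root, subtending the entire tree (25 taxa).
The first is nested inside the second, so Taxon66 shares a more recent common ancestor with Taxon23.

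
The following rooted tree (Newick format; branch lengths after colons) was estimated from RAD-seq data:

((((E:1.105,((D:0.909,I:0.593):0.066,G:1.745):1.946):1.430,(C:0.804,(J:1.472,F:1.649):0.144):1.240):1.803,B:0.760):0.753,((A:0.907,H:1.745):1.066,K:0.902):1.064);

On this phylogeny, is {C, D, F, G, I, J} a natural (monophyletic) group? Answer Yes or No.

No

The MRCA of the listed taxa subtends ((E,((D,I),G)),(C,(J,F))).
That clade also contains E, which is not in the proposed group, so the group is not monophyletic.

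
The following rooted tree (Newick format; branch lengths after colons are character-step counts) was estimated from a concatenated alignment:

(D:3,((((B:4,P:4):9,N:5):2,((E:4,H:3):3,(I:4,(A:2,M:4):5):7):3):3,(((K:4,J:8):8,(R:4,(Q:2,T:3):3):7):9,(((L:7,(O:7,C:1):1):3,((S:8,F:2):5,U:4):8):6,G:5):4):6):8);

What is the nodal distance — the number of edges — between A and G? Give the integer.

8

The MRCA of A and G is the node subtending ((((B,P),N),((E,H),(I,(A,M)))),(((K,J),(R,(Q,T))),(((L,(O,C)),((S,F),U)),G))).
From A up to that node: 5 branches. From G up to the same node: 3 branches. Total: 5 + 3 = 8.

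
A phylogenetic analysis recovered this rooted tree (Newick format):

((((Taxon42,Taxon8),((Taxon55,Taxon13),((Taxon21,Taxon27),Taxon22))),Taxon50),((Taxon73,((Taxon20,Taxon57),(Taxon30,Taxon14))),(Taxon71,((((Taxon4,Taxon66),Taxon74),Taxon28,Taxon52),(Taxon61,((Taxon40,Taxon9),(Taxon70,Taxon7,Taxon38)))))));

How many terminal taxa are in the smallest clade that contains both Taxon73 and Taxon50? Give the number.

The MRCA of Taxon73 and Taxon50 is the root, so the clade is the entire tree.
That clade contains 25 terminal taxa: Taxon13, Taxon14, Taxon20, Taxon21, Taxon22, Taxon27, Taxon28, Taxon30, Taxon38, Taxon4, Taxon40, Taxon42, Taxon50, Taxon52, Taxon55, Taxon57, Taxon61, Taxon66, Taxon7, Taxon70, Taxon71, Taxon73, Taxon74, Taxon8, Taxon9.

25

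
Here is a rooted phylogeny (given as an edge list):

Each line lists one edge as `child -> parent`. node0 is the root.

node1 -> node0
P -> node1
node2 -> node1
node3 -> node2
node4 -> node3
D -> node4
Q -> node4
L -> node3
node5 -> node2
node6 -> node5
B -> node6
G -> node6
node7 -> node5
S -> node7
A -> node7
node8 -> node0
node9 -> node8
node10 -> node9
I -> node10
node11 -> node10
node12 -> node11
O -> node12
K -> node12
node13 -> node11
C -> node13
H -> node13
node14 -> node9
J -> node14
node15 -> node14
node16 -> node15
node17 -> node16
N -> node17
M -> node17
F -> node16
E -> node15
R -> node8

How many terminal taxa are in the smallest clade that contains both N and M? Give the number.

The MRCA of N and M is the node subtending (N,M).
That clade contains 2 terminal taxa: M, N.

2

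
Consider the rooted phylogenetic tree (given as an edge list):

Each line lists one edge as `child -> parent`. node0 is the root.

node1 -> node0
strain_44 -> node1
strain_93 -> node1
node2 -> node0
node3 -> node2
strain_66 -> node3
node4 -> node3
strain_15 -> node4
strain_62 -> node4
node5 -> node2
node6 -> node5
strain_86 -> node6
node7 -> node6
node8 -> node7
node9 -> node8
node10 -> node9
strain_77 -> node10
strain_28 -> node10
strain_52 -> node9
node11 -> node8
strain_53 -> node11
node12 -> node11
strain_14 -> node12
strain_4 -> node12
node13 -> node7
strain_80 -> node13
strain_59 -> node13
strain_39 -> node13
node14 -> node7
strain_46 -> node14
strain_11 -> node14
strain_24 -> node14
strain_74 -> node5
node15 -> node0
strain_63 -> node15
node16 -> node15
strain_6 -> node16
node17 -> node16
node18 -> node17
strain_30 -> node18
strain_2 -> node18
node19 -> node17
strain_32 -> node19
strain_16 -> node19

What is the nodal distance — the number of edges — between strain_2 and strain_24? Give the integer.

The MRCA of strain_2 and strain_24 is the root of the tree.
From strain_2 up to that node: 5 branches. From strain_24 up to the same node: 6 branches. Total: 5 + 6 = 11.

11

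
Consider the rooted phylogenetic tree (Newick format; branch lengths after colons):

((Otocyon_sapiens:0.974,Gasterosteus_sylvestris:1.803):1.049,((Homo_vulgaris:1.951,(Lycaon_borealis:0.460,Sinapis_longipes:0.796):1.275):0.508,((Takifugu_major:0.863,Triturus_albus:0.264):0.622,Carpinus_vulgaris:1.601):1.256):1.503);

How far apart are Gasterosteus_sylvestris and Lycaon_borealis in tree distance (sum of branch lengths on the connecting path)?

6.598

The path runs Gasterosteus_sylvestris → … → MRCA → … → Lycaon_borealis; the MRCA is the root of the tree.
Branch lengths along that path: 1.803 + 1.049 + 1.503 + 0.508 + 1.275 + 0.460 = 6.598.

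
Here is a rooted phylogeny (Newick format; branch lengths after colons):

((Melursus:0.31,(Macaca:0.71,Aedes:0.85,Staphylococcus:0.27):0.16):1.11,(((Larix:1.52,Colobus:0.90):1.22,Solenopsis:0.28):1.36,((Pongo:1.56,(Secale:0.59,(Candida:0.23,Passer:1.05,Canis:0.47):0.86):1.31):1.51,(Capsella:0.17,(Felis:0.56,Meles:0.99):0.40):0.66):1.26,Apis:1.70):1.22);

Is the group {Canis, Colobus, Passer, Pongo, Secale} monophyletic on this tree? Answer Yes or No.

The MRCA of the listed taxa subtends (((Larix,Colobus),Solenopsis),((Pongo,(Secale,(Candida,Passer,Canis))),(Capsella,(Felis,Meles))),Apis).
That clade also contains Apis, Candida, Capsella, Felis, Larix, Meles, Solenopsis, which are not in the proposed group, so the group is not monophyletic.

No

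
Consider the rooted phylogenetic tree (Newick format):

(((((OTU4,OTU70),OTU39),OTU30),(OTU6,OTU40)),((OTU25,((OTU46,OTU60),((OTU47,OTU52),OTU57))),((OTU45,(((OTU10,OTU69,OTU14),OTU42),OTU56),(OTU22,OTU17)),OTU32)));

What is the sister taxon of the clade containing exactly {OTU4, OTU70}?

The clade containing exactly {OTU4, OTU70} attaches to the tree at the node subtending ((OTU4,OTU70),OTU39).
The other lineage descending from that same node — the sister group — is the single tip OTU39.

OTU39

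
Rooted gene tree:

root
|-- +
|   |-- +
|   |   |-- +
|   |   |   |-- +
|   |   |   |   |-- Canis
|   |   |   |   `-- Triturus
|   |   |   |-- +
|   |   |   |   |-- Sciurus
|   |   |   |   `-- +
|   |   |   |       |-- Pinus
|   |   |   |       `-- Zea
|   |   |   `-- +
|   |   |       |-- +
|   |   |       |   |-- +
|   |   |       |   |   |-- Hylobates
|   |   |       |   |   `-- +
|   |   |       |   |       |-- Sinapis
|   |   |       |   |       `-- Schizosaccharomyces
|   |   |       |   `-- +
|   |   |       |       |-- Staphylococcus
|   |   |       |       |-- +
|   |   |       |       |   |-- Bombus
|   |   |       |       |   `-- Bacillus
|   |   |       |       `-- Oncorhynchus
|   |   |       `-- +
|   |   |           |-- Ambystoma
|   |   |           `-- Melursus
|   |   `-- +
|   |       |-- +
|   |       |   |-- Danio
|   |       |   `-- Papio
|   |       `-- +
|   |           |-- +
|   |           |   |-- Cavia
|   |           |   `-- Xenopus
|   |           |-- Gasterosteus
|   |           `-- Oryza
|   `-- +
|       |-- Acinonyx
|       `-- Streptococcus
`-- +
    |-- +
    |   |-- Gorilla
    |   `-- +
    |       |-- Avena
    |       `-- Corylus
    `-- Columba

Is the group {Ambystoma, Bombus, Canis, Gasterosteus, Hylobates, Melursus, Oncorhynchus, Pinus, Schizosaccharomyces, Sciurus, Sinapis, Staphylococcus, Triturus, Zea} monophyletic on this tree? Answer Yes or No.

The MRCA of the listed taxa subtends (((Canis,Triturus),(Sciurus,(Pinus,Zea)),(((Hylobates,(Sinapis,Schizosaccharomyces)),(Staphylococcus,(Bombus,Bacillus),Oncorhynchus)),(Ambystoma,Melursus))),((Danio,Papio),((Cavia,Xenopus),Gasterosteus,Oryza))).
That clade also contains Bacillus, Cavia, Danio, Oryza, Papio, Xenopus, which are not in the proposed group, so the group is not monophyletic.

No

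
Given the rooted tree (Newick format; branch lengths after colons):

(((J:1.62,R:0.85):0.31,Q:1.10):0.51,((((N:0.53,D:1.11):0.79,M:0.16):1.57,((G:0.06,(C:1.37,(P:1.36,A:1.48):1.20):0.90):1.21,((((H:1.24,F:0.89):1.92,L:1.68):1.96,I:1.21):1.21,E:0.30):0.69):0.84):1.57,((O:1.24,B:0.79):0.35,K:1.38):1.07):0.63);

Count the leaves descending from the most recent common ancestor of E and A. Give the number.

The MRCA of E and A is the node subtending ((G,(C,(P,A))),((((H,F),L),I),E)).
That clade contains 9 terminal taxa: A, C, E, F, G, H, I, L, P.

9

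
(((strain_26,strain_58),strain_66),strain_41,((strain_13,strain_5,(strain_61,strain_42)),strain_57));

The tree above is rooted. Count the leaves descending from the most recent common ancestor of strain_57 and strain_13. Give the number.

5

The MRCA of strain_57 and strain_13 is the node subtending ((strain_13,strain_5,(strain_61,strain_42)),strain_57).
That clade contains 5 terminal taxa: strain_13, strain_42, strain_5, strain_57, strain_61.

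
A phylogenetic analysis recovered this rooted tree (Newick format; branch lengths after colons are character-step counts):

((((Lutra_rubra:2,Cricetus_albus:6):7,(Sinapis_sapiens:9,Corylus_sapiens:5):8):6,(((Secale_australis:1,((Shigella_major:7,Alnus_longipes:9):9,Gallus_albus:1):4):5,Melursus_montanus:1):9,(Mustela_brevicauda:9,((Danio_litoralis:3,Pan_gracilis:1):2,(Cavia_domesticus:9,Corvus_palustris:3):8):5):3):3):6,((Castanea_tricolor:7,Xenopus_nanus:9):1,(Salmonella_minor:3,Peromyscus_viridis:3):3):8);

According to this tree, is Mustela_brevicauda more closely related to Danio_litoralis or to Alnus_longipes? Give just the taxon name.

The MRCA of Mustela_brevicauda and Danio_litoralis subtends (Mustela_brevicauda,((Danio_litoralis,Pan_gracilis),(Cavia_domesticus,Corvus_palustris))) (5 taxa).
The MRCA of Mustela_brevicauda and Alnus_longipes subtends (((Secale_australis,((Shigella_major,Alnus_longipes),Gallus_albus)),Melursus_montanus),(Mustela_brevicauda,((Danio_litoralis,Pan_gracilis),(Cavia_domesticus,Corvus_palustris)))) (10 taxa).
The first is nested inside the second, so Mustela_brevicauda shares a more recent common ancestor with Danio_litoralis.

Danio_litoralis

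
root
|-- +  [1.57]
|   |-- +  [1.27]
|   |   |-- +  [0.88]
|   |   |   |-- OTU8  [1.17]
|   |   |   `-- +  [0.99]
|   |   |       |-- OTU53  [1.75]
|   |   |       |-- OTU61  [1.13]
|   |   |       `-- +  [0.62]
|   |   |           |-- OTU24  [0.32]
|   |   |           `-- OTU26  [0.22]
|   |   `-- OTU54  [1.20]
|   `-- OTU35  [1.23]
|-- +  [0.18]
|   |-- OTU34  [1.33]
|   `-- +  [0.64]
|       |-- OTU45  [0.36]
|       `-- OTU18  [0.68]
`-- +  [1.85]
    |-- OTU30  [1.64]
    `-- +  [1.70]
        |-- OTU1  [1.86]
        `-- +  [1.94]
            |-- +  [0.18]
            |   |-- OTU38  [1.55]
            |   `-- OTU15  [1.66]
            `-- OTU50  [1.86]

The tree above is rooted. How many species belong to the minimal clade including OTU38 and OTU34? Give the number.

The MRCA of OTU38 and OTU34 is the root, so the clade is the entire tree.
That clade contains 15 terminal taxa: OTU1, OTU15, OTU18, OTU24, OTU26, OTU30, OTU34, OTU35, OTU38, OTU45, OTU50, OTU53, OTU54, OTU61, OTU8.

15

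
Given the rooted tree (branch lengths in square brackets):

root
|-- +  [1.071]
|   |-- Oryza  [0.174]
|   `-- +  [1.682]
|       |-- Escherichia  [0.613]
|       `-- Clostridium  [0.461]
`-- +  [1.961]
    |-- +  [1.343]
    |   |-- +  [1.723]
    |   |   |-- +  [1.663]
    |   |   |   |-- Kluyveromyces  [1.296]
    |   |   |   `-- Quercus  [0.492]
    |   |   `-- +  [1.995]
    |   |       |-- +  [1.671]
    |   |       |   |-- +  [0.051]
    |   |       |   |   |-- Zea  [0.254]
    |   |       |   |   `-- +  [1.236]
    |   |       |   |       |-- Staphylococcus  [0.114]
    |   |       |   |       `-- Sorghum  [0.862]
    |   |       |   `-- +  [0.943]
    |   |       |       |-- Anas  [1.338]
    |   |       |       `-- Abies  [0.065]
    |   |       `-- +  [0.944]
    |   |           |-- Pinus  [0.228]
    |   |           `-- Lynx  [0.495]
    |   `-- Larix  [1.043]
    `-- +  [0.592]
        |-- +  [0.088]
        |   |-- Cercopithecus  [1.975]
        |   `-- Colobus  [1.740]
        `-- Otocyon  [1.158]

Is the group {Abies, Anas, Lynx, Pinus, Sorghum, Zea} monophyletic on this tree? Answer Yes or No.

No

The MRCA of the listed taxa subtends (((Zea,(Staphylococcus,Sorghum)),(Anas,Abies)),(Pinus,Lynx)).
That clade also contains Staphylococcus, which is not in the proposed group, so the group is not monophyletic.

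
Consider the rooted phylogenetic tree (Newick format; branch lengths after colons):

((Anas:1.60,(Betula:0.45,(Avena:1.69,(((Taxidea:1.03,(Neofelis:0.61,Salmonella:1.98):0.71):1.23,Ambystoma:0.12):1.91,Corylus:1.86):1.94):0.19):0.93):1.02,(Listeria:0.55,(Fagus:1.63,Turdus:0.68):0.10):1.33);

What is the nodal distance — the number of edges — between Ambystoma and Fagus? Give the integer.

9

The MRCA of Ambystoma and Fagus is the root of the tree.
From Ambystoma up to that node: 6 branches. From Fagus up to the same node: 3 branches. Total: 6 + 3 = 9.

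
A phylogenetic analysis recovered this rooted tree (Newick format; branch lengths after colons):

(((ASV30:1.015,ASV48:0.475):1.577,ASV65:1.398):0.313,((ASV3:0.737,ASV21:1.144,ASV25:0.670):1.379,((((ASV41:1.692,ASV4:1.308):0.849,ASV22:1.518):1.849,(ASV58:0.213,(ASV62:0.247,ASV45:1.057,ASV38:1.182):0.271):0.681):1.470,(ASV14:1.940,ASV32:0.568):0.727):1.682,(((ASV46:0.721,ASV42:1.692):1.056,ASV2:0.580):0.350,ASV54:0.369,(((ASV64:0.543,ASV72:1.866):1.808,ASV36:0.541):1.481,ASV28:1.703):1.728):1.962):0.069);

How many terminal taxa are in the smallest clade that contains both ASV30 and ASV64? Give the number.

The MRCA of ASV30 and ASV64 is the root, so the clade is the entire tree.
That clade contains 23 terminal taxa: ASV14, ASV2, ASV21, ASV22, ASV25, ASV28, ASV3, ASV30, ASV32, ASV36, ASV38, ASV4, ASV41, ASV42, ASV45, ASV46, ASV48, ASV54, ASV58, ASV62, ASV64, ASV65, ASV72.

23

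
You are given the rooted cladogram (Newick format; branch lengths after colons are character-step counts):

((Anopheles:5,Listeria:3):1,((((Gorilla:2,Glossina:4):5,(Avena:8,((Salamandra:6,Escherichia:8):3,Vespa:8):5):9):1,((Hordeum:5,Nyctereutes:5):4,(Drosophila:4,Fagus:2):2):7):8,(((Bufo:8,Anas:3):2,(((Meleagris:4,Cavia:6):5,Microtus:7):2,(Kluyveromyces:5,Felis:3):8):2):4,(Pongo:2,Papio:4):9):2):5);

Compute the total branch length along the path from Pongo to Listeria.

22

The path runs Pongo → … → MRCA → … → Listeria; the MRCA is the root of the tree.
Branch lengths along that path: 2 + 9 + 2 + 5 + 1 + 3 = 22.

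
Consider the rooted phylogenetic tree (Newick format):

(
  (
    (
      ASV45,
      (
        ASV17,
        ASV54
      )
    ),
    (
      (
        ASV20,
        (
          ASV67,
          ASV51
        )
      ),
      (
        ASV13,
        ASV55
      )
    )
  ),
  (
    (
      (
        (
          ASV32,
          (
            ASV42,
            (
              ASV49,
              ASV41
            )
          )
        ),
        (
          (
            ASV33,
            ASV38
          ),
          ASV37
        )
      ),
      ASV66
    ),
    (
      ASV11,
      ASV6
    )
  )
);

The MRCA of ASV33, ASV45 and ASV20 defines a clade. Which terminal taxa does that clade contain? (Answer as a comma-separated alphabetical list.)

Tracing ASV33: it sits inside (ASV33,ASV38).
Tracing ASV45: it sits inside (ASV45,(ASV17,ASV54)).
Tracing ASV20: it sits inside (ASV20,(ASV67,ASV51)).
The smallest clade enclosing all 3 is the whole tree (their MRCA is the root), so the answer is all 18 tips in alphabetical order.

ASV11, ASV13, ASV17, ASV20, ASV32, ASV33, ASV37, ASV38, ASV41, ASV42, ASV45, ASV49, ASV51, ASV54, ASV55, ASV6, ASV66, ASV67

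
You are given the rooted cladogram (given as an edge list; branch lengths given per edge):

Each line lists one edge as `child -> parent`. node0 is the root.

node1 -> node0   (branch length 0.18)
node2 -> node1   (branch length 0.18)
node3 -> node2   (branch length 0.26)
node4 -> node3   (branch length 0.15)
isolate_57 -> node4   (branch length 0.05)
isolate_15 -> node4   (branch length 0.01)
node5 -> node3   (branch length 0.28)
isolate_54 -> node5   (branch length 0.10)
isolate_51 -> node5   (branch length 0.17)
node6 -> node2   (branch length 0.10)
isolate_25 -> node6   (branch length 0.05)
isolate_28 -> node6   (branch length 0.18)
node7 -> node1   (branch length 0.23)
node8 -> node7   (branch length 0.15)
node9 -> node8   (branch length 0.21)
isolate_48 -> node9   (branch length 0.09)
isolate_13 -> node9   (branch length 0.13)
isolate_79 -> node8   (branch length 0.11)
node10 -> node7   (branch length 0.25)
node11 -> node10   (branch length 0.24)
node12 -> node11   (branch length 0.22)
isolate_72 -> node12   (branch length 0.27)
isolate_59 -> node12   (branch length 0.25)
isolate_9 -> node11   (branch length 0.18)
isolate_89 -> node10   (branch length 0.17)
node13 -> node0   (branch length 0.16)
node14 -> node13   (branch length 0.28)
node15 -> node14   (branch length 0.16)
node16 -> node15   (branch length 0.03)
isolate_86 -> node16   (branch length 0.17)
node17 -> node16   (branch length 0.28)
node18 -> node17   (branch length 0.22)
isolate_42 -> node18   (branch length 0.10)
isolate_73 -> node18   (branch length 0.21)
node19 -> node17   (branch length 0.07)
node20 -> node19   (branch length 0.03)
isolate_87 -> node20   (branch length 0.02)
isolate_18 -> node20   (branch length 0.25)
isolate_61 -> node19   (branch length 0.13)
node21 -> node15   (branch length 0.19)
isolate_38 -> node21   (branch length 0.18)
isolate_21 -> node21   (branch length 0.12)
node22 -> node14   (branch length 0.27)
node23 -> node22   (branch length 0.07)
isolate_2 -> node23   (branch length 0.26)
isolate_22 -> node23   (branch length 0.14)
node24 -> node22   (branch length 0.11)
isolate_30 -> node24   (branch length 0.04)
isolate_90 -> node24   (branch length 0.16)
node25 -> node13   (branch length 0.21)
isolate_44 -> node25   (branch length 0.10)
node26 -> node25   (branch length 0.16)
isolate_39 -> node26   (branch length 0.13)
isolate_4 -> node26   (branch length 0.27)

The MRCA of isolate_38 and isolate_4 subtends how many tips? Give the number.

15

The MRCA of isolate_38 and isolate_4 is the node subtending ((((isolate_86,((isolate_42,isolate_73),((isolate_87,isolate_18),isolate_61))),(isolate_38,isolate_21)),((isolate_2,isolate_22),(isolate_30,isolate_90))),(isolate_44,(isolate_39,isolate_4))).
That clade contains 15 terminal taxa: isolate_18, isolate_2, isolate_21, isolate_22, isolate_30, isolate_38, isolate_39, isolate_4, isolate_42, isolate_44, isolate_61, isolate_73, isolate_86, isolate_87, isolate_90.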